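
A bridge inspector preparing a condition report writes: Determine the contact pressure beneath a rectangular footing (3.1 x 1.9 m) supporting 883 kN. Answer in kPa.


A = 3.1 * 1.9 = 5.89 m^2
q = P / A = 883 / 5.89
= 149.9151 kPa

149.9151 kPa


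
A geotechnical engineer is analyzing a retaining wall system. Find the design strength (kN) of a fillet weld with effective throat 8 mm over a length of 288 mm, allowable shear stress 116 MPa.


Strength = throat * length * allowable stress
= 8 * 288 * 116 N
= 267264 N
= 267.26 kN

267.26 kN


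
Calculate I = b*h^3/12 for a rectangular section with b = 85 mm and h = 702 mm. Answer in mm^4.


I = b * h^3 / 12
= 85 * 702^3 / 12
= 85 * 345948408 / 12
= 2450467890.0 mm^4

2450467890.0 mm^4


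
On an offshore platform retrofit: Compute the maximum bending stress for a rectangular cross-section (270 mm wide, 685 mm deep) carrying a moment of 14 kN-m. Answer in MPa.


I = b * h^3 / 12 = 270 * 685^3 / 12 = 7231930312.5 mm^4
y = h / 2 = 685 / 2 = 342.5 mm
M = 14 kN-m = 14000000.0 N-mm
sigma = M * y / I = 14000000.0 * 342.5 / 7231930312.5
= 0.66 MPa

0.66 MPa


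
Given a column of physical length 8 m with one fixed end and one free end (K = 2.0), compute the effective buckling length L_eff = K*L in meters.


L_eff = K * L
= 2.0 * 8
= 16.0 m

16.0 m


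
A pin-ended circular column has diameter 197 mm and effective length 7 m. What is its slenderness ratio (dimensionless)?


Radius of gyration r = d / 4 = 197 / 4 = 49.25 mm
L_eff = 7000.0 mm
Slenderness ratio = L / r = 7000.0 / 49.25 = 142.13 (dimensionless)

142.13 (dimensionless)


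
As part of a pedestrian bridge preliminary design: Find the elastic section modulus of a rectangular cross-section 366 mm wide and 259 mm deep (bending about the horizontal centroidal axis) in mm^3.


S = b * h^2 / 6
= 366 * 259^2 / 6
= 366 * 67081 / 6
= 4091941.0 mm^3

4091941.0 mm^3


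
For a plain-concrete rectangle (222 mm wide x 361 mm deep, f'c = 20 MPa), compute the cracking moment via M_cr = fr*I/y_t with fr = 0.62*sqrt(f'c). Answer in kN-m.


fr = 0.62 * sqrt(20) = 0.62 * 4.4721 = 2.7727 MPa
I = 222 * 361^3 / 12 = 870348798.5 mm^4
y_t = 180.5 mm
M_cr = fr * I / y_t = 2.7727 * 870348798.5 / 180.5 N-mm
= 13.3697 kN-m

13.3697 kN-m


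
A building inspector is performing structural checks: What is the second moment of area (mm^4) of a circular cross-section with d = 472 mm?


r = d / 2 = 472 / 2 = 236.0 mm
I = pi * r^4 / 4 = pi * 236.0^4 / 4
= 2436339987.1 mm^4

2436339987.1 mm^4


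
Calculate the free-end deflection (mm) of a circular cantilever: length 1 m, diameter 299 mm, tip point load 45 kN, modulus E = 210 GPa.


I = pi * d^4 / 64 = pi * 299^4 / 64 = 392332830.95 mm^4
L = 1000.0 mm, P = 45000.0 N, E = 210000.0 MPa
delta = P * L^3 / (3 * E * I)
= 45000.0 * 1000.0^3 / (3 * 210000.0 * 392332830.95)
= 0.1821 mm

0.1821 mm


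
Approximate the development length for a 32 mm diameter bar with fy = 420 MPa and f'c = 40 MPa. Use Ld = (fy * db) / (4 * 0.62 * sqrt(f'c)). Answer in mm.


Ld = (fy * db) / (4 * 0.62 * sqrt(f'c))
= (420 * 32) / (4 * 0.62 * sqrt(40))
= 13440 / 15.6849
= 856.88 mm

856.88 mm


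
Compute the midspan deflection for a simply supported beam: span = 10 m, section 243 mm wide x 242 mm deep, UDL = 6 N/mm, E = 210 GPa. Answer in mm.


I = 243 * 242^3 / 12 = 286992882.0 mm^4
L = 10000.0 mm, w = 6 N/mm, E = 210000.0 MPa
delta = 5 * w * L^4 / (384 * E * I)
= 5 * 6 * 10000.0^4 / (384 * 210000.0 * 286992882.0)
= 12.9628 mm

12.9628 mm


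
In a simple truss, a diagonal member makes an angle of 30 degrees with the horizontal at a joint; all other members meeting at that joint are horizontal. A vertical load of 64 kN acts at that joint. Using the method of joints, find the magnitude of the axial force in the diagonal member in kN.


At the joint, only the diagonal has a vertical component, so vertical equilibrium gives:
F * sin(30) = 64
F = 64 / sin(30)
= 64 / 0.5
= 128.0 kN

128.0 kN


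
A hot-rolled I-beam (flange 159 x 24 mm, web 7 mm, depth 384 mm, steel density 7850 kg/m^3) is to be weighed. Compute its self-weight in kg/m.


A_flanges = 2 * 159 * 24 = 7632 mm^2
A_web = (384 - 2 * 24) * 7 = 2352 mm^2
A_total = 7632 + 2352 = 9984 mm^2 = 0.009984 m^2
Weight = rho * A = 7850 * 0.009984 = 78.3744 kg/m

78.3744 kg/m


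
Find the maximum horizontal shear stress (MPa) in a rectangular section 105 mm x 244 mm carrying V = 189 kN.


A = b * h = 105 * 244 = 25620 mm^2
V = 189 kN = 189000.0 N
tau_max = 1.5 * V / A = 1.5 * 189000.0 / 25620
= 11.0656 MPa

11.0656 MPa


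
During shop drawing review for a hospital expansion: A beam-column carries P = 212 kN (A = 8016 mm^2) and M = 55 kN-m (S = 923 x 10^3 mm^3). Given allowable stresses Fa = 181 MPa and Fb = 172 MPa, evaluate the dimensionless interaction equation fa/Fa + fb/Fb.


f_a = P / A = 212000.0 / 8016 = 26.4471 MPa
f_b = M / S = 55000000.0 / 923000.0 = 59.5883 MPa
Ratio = f_a / Fa + f_b / Fb
= 26.4471 / 181 + 59.5883 / 172
= 0.4926 (dimensionless)

0.4926 (dimensionless)


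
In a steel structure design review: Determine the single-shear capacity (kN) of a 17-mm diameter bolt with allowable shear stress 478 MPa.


A = pi * d^2 / 4 = pi * 17^2 / 4 = 226.9801 mm^2
V = f_v * A / 1000 = 478 * 226.9801 / 1000
= 108.4965 kN

108.4965 kN


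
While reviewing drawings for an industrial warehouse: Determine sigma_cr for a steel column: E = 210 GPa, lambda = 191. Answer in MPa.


sigma_cr = pi^2 * E / lambda^2
= 9.8696 * 210000.0 / 191^2
= 9.8696 * 210000.0 / 36481
= 56.8136 MPa

56.8136 MPa


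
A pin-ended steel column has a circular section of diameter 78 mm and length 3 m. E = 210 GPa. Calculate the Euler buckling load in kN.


I = pi * d^4 / 64 = 1816972.31 mm^4
L = 3000.0 mm
P_cr = pi^2 * E * I / L^2
= 9.8696 * 210000.0 * 1816972.31 / 3000.0^2
= 418431.95 N = 418.432 kN

418.432 kN


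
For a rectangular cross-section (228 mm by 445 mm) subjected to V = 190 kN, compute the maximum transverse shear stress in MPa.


A = b * h = 228 * 445 = 101460 mm^2
V = 190 kN = 190000.0 N
tau_max = 1.5 * V / A = 1.5 * 190000.0 / 101460
= 2.809 MPa

2.809 MPa


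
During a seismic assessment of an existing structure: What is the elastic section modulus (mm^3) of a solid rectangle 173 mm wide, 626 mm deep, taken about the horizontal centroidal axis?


S = b * h^2 / 6
= 173 * 626^2 / 6
= 173 * 391876 / 6
= 11299091.33 mm^3

11299091.33 mm^3


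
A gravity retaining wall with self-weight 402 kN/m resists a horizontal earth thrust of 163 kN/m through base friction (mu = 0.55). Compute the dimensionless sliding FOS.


Resisting force = mu * W = 0.55 * 402 = 221.1 kN/m
FOS = Resisting / Driving = 221.1 / 163
= 1.3564 (dimensionless)

1.3564 (dimensionless)


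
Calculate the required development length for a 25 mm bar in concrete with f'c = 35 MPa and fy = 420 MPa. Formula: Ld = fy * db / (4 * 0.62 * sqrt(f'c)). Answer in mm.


Ld = (fy * db) / (4 * 0.62 * sqrt(f'c))
= (420 * 25) / (4 * 0.62 * sqrt(35))
= 10500 / 14.6719
= 715.65 mm

715.65 mm


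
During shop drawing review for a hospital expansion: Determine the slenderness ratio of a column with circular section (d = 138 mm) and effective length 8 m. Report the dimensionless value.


Radius of gyration r = d / 4 = 138 / 4 = 34.5 mm
L_eff = 8000.0 mm
Slenderness ratio = L / r = 8000.0 / 34.5 = 231.88 (dimensionless)

231.88 (dimensionless)


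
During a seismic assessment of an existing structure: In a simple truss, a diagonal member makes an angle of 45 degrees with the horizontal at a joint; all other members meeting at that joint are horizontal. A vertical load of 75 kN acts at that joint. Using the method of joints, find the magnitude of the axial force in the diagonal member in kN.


At the joint, only the diagonal has a vertical component, so vertical equilibrium gives:
F * sin(45) = 75
F = 75 / sin(45)
= 75 / 0.707107
= 106.07 kN

106.07 kN


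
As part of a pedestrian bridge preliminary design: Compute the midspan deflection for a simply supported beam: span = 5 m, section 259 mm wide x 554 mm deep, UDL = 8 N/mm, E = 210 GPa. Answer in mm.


I = 259 * 554^3 / 12 = 3669845764.67 mm^4
L = 5000.0 mm, w = 8 N/mm, E = 210000.0 MPa
delta = 5 * w * L^4 / (384 * E * I)
= 5 * 8 * 5000.0^4 / (384 * 210000.0 * 3669845764.67)
= 0.0845 mm

0.0845 mm


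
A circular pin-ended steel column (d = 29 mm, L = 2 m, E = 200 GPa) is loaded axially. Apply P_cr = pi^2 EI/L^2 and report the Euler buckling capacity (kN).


I = pi * d^4 / 64 = 34718.57 mm^4
L = 2000.0 mm
P_cr = pi^2 * E * I / L^2
= 9.8696 * 200000.0 * 34718.57 / 2000.0^2
= 17132.93 N = 17.1329 kN

17.1329 kN


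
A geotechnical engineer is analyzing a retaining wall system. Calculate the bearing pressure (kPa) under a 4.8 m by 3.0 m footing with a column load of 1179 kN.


A = 4.8 * 3.0 = 14.4 m^2
q = P / A = 1179 / 14.4
= 81.875 kPa

81.875 kPa


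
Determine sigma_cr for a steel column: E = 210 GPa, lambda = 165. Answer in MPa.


sigma_cr = pi^2 * E / lambda^2
= 9.8696 * 210000.0 / 165^2
= 9.8696 * 210000.0 / 27225
= 76.1292 MPa

76.1292 MPa


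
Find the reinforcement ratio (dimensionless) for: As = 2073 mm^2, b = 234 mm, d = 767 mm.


rho = As / (b * d)
= 2073 / (234 * 767)
= 2073 / 179478
= 0.01155 (dimensionless)

0.01155 (dimensionless)


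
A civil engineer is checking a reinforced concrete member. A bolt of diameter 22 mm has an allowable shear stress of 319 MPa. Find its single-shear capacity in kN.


A = pi * d^2 / 4 = pi * 22^2 / 4 = 380.1327 mm^2
V = f_v * A / 1000 = 319 * 380.1327 / 1000
= 121.2623 kN

121.2623 kN


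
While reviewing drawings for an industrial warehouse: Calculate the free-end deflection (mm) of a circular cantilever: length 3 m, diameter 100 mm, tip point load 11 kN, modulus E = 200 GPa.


I = pi * d^4 / 64 = pi * 100^4 / 64 = 4908738.52 mm^4
L = 3000.0 mm, P = 11000.0 N, E = 200000.0 MPa
delta = P * L^3 / (3 * E * I)
= 11000.0 * 3000.0^3 / (3 * 200000.0 * 4908738.52)
= 100.8406 mm

100.8406 mm


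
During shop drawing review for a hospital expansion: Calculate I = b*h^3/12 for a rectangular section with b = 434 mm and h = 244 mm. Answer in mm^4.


I = b * h^3 / 12
= 434 * 244^3 / 12
= 434 * 14526784 / 12
= 525385354.67 mm^4

525385354.67 mm^4


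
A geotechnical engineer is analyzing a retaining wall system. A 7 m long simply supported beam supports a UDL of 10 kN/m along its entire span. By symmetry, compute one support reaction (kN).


Total load = w * L = 10 * 7 = 70 kN
By symmetry, each reaction R = total / 2 = 70 / 2 = 35.0 kN

35.0 kN


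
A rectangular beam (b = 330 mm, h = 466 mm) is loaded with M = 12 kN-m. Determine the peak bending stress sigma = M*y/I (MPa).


I = b * h^3 / 12 = 330 * 466^3 / 12 = 2782854140.0 mm^4
y = h / 2 = 466 / 2 = 233.0 mm
M = 12 kN-m = 12000000.0 N-mm
sigma = M * y / I = 12000000.0 * 233.0 / 2782854140.0
= 1.0 MPa

1.0 MPa


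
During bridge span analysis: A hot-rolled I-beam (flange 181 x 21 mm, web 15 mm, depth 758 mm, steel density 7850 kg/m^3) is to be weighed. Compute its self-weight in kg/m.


A_flanges = 2 * 181 * 21 = 7602 mm^2
A_web = (758 - 2 * 21) * 15 = 10740 mm^2
A_total = 7602 + 10740 = 18342 mm^2 = 0.018342 m^2
Weight = rho * A = 7850 * 0.018342 = 143.9847 kg/m

143.9847 kg/m


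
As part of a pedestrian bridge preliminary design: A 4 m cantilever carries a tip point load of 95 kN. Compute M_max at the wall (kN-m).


For a cantilever with a point load at the free end:
M_max = P * L = 95 * 4 = 380 kN-m

380 kN-m


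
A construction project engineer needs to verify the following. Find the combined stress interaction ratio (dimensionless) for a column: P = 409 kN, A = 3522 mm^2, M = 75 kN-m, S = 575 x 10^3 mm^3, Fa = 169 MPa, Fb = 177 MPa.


f_a = P / A = 409000.0 / 3522 = 116.1272 MPa
f_b = M / S = 75000000.0 / 575000.0 = 130.4348 MPa
Ratio = f_a / Fa + f_b / Fb
= 116.1272 / 169 + 130.4348 / 177
= 1.4241 (dimensionless)

1.4241 (dimensionless)


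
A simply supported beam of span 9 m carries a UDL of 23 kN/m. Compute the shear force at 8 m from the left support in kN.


R_A = w * L / 2 = 23 * 9 / 2 = 103.5 kN
V(x) = R_A - w * x = 103.5 - 23 * 8
= -80.5 kN

-80.5 kN


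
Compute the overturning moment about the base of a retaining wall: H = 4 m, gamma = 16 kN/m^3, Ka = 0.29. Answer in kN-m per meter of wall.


Pa = 0.5 * Ka * gamma * H^2
= 0.5 * 0.29 * 16 * 4^2
= 37.12 kN/m
Arm = H / 3 = 4 / 3 = 1.3333 m
Mo = Pa * arm = Pa * H / 3 = 37.12 * 4 / 3 = 49.4933 kN-m/m

49.4933 kN-m/m


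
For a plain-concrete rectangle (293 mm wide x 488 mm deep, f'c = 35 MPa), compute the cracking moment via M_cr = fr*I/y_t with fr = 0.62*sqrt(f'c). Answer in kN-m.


fr = 0.62 * sqrt(35) = 0.62 * 5.9161 = 3.668 MPa
I = 293 * 488^3 / 12 = 2837565141.33 mm^4
y_t = 244.0 mm
M_cr = fr * I / y_t = 3.668 * 2837565141.33 / 244.0 N-mm
= 42.6562 kN-m

42.6562 kN-m


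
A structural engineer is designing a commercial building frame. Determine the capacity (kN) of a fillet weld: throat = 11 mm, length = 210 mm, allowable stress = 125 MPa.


Strength = throat * length * allowable stress
= 11 * 210 * 125 N
= 288750 N
= 288.75 kN

288.75 kN


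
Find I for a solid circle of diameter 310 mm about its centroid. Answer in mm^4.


r = d / 2 = 310 / 2 = 155.0 mm
I = pi * r^4 / 4 = pi * 155.0^4 / 4
= 453332310.79 mm^4

453332310.79 mm^4


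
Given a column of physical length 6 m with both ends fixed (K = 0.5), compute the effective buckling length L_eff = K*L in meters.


L_eff = K * L
= 0.5 * 6
= 3.0 m

3.0 m


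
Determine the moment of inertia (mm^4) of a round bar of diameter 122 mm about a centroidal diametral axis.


r = d / 2 = 122 / 2 = 61.0 mm
I = pi * r^4 / 4 = pi * 61.0^4 / 4
= 10874498.09 mm^4

10874498.09 mm^4


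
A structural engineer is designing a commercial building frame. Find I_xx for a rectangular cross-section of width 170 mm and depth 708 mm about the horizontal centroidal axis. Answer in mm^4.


I = b * h^3 / 12
= 170 * 708^3 / 12
= 170 * 354894912 / 12
= 5027677920.0 mm^4

5027677920.0 mm^4


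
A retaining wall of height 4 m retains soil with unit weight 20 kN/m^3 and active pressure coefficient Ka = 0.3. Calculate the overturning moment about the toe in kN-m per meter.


Pa = 0.5 * Ka * gamma * H^2
= 0.5 * 0.3 * 20 * 4^2
= 48.0 kN/m
Arm = H / 3 = 4 / 3 = 1.3333 m
Mo = Pa * arm = Pa * H / 3 = 48.0 * 4 / 3 = 64.0 kN-m/m

64.0 kN-m/m


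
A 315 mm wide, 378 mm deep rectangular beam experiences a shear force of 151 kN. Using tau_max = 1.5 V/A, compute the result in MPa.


A = b * h = 315 * 378 = 119070 mm^2
V = 151 kN = 151000.0 N
tau_max = 1.5 * V / A = 1.5 * 151000.0 / 119070
= 1.9022 MPa

1.9022 MPa


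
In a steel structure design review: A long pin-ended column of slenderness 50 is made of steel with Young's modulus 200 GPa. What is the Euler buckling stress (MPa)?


sigma_cr = pi^2 * E / lambda^2
= 9.8696 * 200000.0 / 50^2
= 9.8696 * 200000.0 / 2500
= 789.5684 MPa

789.5684 MPa


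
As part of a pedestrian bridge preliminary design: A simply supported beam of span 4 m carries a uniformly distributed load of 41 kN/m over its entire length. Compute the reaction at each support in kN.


Total load = w * L = 41 * 4 = 164 kN
By symmetry, each reaction R = total / 2 = 164 / 2 = 82.0 kN

82.0 kN


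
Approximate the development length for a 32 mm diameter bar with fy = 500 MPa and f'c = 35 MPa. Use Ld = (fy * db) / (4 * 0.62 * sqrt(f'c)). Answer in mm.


Ld = (fy * db) / (4 * 0.62 * sqrt(f'c))
= (500 * 32) / (4 * 0.62 * sqrt(35))
= 16000 / 14.6719
= 1090.52 mm

1090.52 mm


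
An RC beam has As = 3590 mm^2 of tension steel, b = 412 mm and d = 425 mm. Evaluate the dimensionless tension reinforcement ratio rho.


rho = As / (b * d)
= 3590 / (412 * 425)
= 3590 / 175100
= 0.020503 (dimensionless)

0.020503 (dimensionless)


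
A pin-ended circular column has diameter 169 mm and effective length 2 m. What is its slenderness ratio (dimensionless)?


Radius of gyration r = d / 4 = 169 / 4 = 42.25 mm
L_eff = 2000.0 mm
Slenderness ratio = L / r = 2000.0 / 42.25 = 47.34 (dimensionless)

47.34 (dimensionless)


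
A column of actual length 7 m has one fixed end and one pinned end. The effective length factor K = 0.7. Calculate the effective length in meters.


L_eff = K * L
= 0.7 * 7
= 4.9 m

4.9 m


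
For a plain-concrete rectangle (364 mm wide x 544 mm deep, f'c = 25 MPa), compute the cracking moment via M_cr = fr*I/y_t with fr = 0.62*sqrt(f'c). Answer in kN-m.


fr = 0.62 * sqrt(25) = 0.62 * 5.0 = 3.1 MPa
I = 364 * 544^3 / 12 = 4883338581.33 mm^4
y_t = 272.0 mm
M_cr = fr * I / y_t = 3.1 * 4883338581.33 / 272.0 N-mm
= 55.6557 kN-m

55.6557 kN-m


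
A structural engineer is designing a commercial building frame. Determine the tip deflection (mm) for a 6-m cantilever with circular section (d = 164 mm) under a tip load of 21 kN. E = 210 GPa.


I = pi * d^4 / 64 = pi * 164^4 / 64 = 35509559.99 mm^4
L = 6000.0 mm, P = 21000.0 N, E = 210000.0 MPa
delta = P * L^3 / (3 * E * I)
= 21000.0 * 6000.0^3 / (3 * 210000.0 * 35509559.99)
= 202.7623 mm

202.7623 mm


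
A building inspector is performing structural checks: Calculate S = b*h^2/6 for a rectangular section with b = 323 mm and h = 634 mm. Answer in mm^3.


S = b * h^2 / 6
= 323 * 634^2 / 6
= 323 * 401956 / 6
= 21638631.33 mm^3

21638631.33 mm^3


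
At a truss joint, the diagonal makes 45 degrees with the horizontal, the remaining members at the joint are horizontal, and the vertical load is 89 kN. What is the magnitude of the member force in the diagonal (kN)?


At the joint, only the diagonal has a vertical component, so vertical equilibrium gives:
F * sin(45) = 89
F = 89 / sin(45)
= 89 / 0.707107
= 125.86 kN

125.86 kN


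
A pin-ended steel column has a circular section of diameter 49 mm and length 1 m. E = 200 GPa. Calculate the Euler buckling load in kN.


I = pi * d^4 / 64 = 282979.01 mm^4
L = 1000.0 mm
P_cr = pi^2 * E * I / L^2
= 9.8696 * 200000.0 * 282979.01 / 1000.0^2
= 558578.17 N = 558.5782 kN

558.5782 kN


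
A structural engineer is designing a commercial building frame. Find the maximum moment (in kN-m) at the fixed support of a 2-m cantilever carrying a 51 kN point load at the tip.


For a cantilever with a point load at the free end:
M_max = P * L = 51 * 2 = 102 kN-m

102 kN-m


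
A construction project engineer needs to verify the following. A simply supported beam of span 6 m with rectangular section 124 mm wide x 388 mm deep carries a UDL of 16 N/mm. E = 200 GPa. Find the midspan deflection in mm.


I = 124 * 388^3 / 12 = 603581077.33 mm^4
L = 6000.0 mm, w = 16 N/mm, E = 200000.0 MPa
delta = 5 * w * L^4 / (384 * E * I)
= 5 * 16 * 6000.0^4 / (384 * 200000.0 * 603581077.33)
= 2.2367 mm

2.2367 mm


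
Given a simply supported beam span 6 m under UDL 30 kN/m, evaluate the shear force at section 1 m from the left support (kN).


R_A = w * L / 2 = 30 * 6 / 2 = 90.0 kN
V(x) = R_A - w * x = 90.0 - 30 * 1
= 60.0 kN

60.0 kN


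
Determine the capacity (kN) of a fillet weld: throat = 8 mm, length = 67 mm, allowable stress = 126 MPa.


Strength = throat * length * allowable stress
= 8 * 67 * 126 N
= 67536 N
= 67.54 kN

67.54 kN


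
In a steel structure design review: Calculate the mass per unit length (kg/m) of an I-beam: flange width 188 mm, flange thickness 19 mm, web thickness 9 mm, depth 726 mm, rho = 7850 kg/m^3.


A_flanges = 2 * 188 * 19 = 7144 mm^2
A_web = (726 - 2 * 19) * 9 = 6192 mm^2
A_total = 7144 + 6192 = 13336 mm^2 = 0.013336 m^2
Weight = rho * A = 7850 * 0.013336 = 104.6876 kg/m

104.6876 kg/m


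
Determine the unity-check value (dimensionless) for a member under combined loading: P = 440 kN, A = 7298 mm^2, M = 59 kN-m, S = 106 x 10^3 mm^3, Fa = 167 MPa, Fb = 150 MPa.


f_a = P / A = 440000.0 / 7298 = 60.2905 MPa
f_b = M / S = 59000000.0 / 106000.0 = 556.6038 MPa
Ratio = f_a / Fa + f_b / Fb
= 60.2905 / 167 + 556.6038 / 150
= 4.0717 (dimensionless)

4.0717 (dimensionless)


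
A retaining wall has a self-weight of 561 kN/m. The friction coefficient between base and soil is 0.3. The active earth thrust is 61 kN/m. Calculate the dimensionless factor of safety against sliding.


Resisting force = mu * W = 0.3 * 561 = 168.3 kN/m
FOS = Resisting / Driving = 168.3 / 61
= 2.759 (dimensionless)

2.759 (dimensionless)


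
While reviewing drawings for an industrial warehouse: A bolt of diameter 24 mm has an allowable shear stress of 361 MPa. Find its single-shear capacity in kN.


A = pi * d^2 / 4 = pi * 24^2 / 4 = 452.3893 mm^2
V = f_v * A / 1000 = 361 * 452.3893 / 1000
= 163.3126 kN

163.3126 kN


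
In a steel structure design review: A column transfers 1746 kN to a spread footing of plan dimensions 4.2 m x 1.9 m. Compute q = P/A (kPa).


A = 4.2 * 1.9 = 7.98 m^2
q = P / A = 1746 / 7.98
= 218.797 kPa

218.797 kPa


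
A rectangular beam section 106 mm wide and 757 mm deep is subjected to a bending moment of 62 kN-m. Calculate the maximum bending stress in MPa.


I = b * h^3 / 12 = 106 * 757^3 / 12 = 3831883154.83 mm^4
y = h / 2 = 757 / 2 = 378.5 mm
M = 62 kN-m = 62000000.0 N-mm
sigma = M * y / I = 62000000.0 * 378.5 / 3831883154.83
= 6.12 MPa

6.12 MPa


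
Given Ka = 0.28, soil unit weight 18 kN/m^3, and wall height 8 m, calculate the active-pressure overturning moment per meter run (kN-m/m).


Pa = 0.5 * Ka * gamma * H^2
= 0.5 * 0.28 * 18 * 8^2
= 161.28 kN/m
Arm = H / 3 = 8 / 3 = 2.6667 m
Mo = Pa * arm = Pa * H / 3 = 161.28 * 8 / 3 = 430.08 kN-m/m

430.08 kN-m/m


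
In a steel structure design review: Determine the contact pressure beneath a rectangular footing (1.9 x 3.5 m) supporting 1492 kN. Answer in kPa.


A = 1.9 * 3.5 = 6.65 m^2
q = P / A = 1492 / 6.65
= 224.3609 kPa

224.3609 kPa


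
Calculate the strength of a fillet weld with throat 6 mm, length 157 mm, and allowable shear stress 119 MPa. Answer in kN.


Strength = throat * length * allowable stress
= 6 * 157 * 119 N
= 112098 N
= 112.1 kN

112.1 kN


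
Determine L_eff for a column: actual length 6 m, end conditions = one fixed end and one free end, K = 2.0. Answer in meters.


L_eff = K * L
= 2.0 * 6
= 12.0 m

12.0 m


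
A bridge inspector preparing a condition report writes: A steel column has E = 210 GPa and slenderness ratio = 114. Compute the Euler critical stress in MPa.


sigma_cr = pi^2 * E / lambda^2
= 9.8696 * 210000.0 / 114^2
= 9.8696 * 210000.0 / 12996
= 159.4811 MPa

159.4811 MPa


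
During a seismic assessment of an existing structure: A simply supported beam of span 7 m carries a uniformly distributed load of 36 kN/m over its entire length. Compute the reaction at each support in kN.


Total load = w * L = 36 * 7 = 252 kN
By symmetry, each reaction R = total / 2 = 252 / 2 = 126.0 kN

126.0 kN


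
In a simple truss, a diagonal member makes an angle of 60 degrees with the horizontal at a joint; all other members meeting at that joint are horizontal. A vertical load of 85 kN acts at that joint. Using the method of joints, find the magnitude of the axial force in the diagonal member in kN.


At the joint, only the diagonal has a vertical component, so vertical equilibrium gives:
F * sin(60) = 85
F = 85 / sin(60)
= 85 / 0.866025
= 98.15 kN

98.15 kN


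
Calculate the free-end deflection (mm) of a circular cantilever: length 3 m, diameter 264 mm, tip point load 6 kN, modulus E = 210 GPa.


I = pi * d^4 / 64 = pi * 264^4 / 64 = 238443564.89 mm^4
L = 3000.0 mm, P = 6000.0 N, E = 210000.0 MPa
delta = P * L^3 / (3 * E * I)
= 6000.0 * 3000.0^3 / (3 * 210000.0 * 238443564.89)
= 1.0784 mm

1.0784 mm


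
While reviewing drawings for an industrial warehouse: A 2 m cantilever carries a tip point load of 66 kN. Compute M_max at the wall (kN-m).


For a cantilever with a point load at the free end:
M_max = P * L = 66 * 2 = 132 kN-m

132 kN-m


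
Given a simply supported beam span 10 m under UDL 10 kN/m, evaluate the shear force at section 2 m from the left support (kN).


R_A = w * L / 2 = 10 * 10 / 2 = 50.0 kN
V(x) = R_A - w * x = 50.0 - 10 * 2
= 30.0 kN

30.0 kN


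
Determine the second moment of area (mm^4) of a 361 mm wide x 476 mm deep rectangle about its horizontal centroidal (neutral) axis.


I = b * h^3 / 12
= 361 * 476^3 / 12
= 361 * 107850176 / 12
= 3244492794.67 mm^4

3244492794.67 mm^4


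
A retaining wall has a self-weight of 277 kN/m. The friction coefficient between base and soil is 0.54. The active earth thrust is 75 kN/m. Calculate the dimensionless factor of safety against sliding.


Resisting force = mu * W = 0.54 * 277 = 149.58 kN/m
FOS = Resisting / Driving = 149.58 / 75
= 1.9944 (dimensionless)

1.9944 (dimensionless)


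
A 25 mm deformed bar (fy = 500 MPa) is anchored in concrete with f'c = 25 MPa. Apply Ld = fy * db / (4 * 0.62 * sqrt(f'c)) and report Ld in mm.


Ld = (fy * db) / (4 * 0.62 * sqrt(f'c))
= (500 * 25) / (4 * 0.62 * sqrt(25))
= 12500 / 12.4
= 1008.06 mm

1008.06 mm


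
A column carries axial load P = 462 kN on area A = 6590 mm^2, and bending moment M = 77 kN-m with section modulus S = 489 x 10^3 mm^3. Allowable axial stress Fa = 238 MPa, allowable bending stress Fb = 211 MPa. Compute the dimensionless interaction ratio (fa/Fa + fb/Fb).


f_a = P / A = 462000.0 / 6590 = 70.1062 MPa
f_b = M / S = 77000000.0 / 489000.0 = 157.4642 MPa
Ratio = f_a / Fa + f_b / Fb
= 70.1062 / 238 + 157.4642 / 211
= 1.0408 (dimensionless)

1.0408 (dimensionless)


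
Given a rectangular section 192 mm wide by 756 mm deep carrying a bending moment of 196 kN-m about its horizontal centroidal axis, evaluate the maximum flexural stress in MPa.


I = b * h^3 / 12 = 192 * 756^3 / 12 = 6913299456.0 mm^4
y = h / 2 = 756 / 2 = 378.0 mm
M = 196 kN-m = 196000000.0 N-mm
sigma = M * y / I = 196000000.0 * 378.0 / 6913299456.0
= 10.72 MPa

10.72 MPa


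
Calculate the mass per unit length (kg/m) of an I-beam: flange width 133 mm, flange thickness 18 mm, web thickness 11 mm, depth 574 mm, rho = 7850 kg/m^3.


A_flanges = 2 * 133 * 18 = 4788 mm^2
A_web = (574 - 2 * 18) * 11 = 5918 mm^2
A_total = 4788 + 5918 = 10706 mm^2 = 0.010706 m^2
Weight = rho * A = 7850 * 0.010706 = 84.0421 kg/m

84.0421 kg/m


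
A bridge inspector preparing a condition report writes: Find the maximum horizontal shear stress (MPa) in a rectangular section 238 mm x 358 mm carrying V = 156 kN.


A = b * h = 238 * 358 = 85204 mm^2
V = 156 kN = 156000.0 N
tau_max = 1.5 * V / A = 1.5 * 156000.0 / 85204
= 2.7463 MPa

2.7463 MPa


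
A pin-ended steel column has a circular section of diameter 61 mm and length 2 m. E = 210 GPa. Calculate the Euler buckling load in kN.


I = pi * d^4 / 64 = 679656.13 mm^4
L = 2000.0 mm
P_cr = pi^2 * E * I / L^2
= 9.8696 * 210000.0 * 679656.13 / 2000.0^2
= 352166.7 N = 352.1667 kN

352.1667 kN


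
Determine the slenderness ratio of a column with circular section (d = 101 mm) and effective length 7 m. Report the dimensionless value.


Radius of gyration r = d / 4 = 101 / 4 = 25.25 mm
L_eff = 7000.0 mm
Slenderness ratio = L / r = 7000.0 / 25.25 = 277.23 (dimensionless)

277.23 (dimensionless)


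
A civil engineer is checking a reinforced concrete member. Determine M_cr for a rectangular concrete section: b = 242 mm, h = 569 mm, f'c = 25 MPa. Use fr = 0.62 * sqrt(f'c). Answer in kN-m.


fr = 0.62 * sqrt(25) = 0.62 * 5.0 = 3.1 MPa
I = 242 * 569^3 / 12 = 3715103514.83 mm^4
y_t = 284.5 mm
M_cr = fr * I / y_t = 3.1 * 3715103514.83 / 284.5 N-mm
= 40.4809 kN-m

40.4809 kN-m


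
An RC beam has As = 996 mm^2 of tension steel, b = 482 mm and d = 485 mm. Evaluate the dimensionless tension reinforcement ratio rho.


rho = As / (b * d)
= 996 / (482 * 485)
= 996 / 233770
= 0.004261 (dimensionless)

0.004261 (dimensionless)


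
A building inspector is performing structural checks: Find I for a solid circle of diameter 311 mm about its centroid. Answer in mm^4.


r = d / 2 = 311 / 2 = 155.5 mm
I = pi * r^4 / 4 = pi * 155.5^4 / 4
= 459210124.66 mm^4

459210124.66 mm^4


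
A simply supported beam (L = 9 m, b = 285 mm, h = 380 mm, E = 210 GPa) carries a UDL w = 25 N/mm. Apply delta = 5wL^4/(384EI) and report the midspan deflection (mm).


I = 285 * 380^3 / 12 = 1303210000.0 mm^4
L = 9000.0 mm, w = 25 N/mm, E = 210000.0 MPa
delta = 5 * w * L^4 / (384 * E * I)
= 5 * 25 * 9000.0^4 / (384 * 210000.0 * 1303210000.0)
= 7.804 mm

7.804 mm


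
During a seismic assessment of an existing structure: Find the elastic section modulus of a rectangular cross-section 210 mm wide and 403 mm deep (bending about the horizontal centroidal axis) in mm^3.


S = b * h^2 / 6
= 210 * 403^2 / 6
= 210 * 162409 / 6
= 5684315.0 mm^3

5684315.0 mm^3


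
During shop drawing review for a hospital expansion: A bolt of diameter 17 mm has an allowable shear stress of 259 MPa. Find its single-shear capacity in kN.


A = pi * d^2 / 4 = pi * 17^2 / 4 = 226.9801 mm^2
V = f_v * A / 1000 = 259 * 226.9801 / 1000
= 58.7878 kN

58.7878 kN


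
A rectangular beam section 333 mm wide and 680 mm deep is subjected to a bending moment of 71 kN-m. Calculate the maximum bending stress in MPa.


I = b * h^3 / 12 = 333 * 680^3 / 12 = 8725488000.0 mm^4
y = h / 2 = 680 / 2 = 340.0 mm
M = 71 kN-m = 71000000.0 N-mm
sigma = M * y / I = 71000000.0 * 340.0 / 8725488000.0
= 2.77 MPa

2.77 MPa


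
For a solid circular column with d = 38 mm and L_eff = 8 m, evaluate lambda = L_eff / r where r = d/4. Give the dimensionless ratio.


Radius of gyration r = d / 4 = 38 / 4 = 9.5 mm
L_eff = 8000.0 mm
Slenderness ratio = L / r = 8000.0 / 9.5 = 842.11 (dimensionless)

842.11 (dimensionless)


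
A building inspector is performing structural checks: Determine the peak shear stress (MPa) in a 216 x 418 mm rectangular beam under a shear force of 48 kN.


A = b * h = 216 * 418 = 90288 mm^2
V = 48 kN = 48000.0 N
tau_max = 1.5 * V / A = 1.5 * 48000.0 / 90288
= 0.7974 MPa

0.7974 MPa


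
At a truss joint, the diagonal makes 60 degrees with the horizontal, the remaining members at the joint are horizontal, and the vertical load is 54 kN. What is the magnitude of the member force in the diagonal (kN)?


At the joint, only the diagonal has a vertical component, so vertical equilibrium gives:
F * sin(60) = 54
F = 54 / sin(60)
= 54 / 0.866025
= 62.35 kN

62.35 kN


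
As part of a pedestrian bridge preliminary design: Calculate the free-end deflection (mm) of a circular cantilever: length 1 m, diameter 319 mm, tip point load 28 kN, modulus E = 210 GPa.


I = pi * d^4 / 64 = pi * 319^4 / 64 = 508314655.12 mm^4
L = 1000.0 mm, P = 28000.0 N, E = 210000.0 MPa
delta = P * L^3 / (3 * E * I)
= 28000.0 * 1000.0^3 / (3 * 210000.0 * 508314655.12)
= 0.0874 mm

0.0874 mm


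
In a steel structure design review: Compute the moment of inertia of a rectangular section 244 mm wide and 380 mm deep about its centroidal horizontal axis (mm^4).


I = b * h^3 / 12
= 244 * 380^3 / 12
= 244 * 54872000 / 12
= 1115730666.67 mm^4

1115730666.67 mm^4


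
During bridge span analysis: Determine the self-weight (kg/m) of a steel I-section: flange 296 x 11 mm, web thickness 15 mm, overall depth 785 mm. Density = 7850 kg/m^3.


A_flanges = 2 * 296 * 11 = 6512 mm^2
A_web = (785 - 2 * 11) * 15 = 11445 mm^2
A_total = 6512 + 11445 = 17957 mm^2 = 0.017957 m^2
Weight = rho * A = 7850 * 0.017957 = 140.9624 kg/m

140.9624 kg/m


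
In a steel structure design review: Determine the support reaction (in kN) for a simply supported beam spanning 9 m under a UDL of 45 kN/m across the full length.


Total load = w * L = 45 * 9 = 405 kN
By symmetry, each reaction R = total / 2 = 405 / 2 = 202.5 kN

202.5 kN


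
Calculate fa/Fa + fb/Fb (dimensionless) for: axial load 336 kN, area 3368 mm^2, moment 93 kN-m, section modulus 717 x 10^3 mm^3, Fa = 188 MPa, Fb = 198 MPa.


f_a = P / A = 336000.0 / 3368 = 99.7625 MPa
f_b = M / S = 93000000.0 / 717000.0 = 129.7071 MPa
Ratio = f_a / Fa + f_b / Fb
= 99.7625 / 188 + 129.7071 / 198
= 1.1857 (dimensionless)

1.1857 (dimensionless)


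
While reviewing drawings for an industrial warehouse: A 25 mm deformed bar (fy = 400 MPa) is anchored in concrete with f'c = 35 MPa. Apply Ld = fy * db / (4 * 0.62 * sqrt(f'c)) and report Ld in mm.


Ld = (fy * db) / (4 * 0.62 * sqrt(f'c))
= (400 * 25) / (4 * 0.62 * sqrt(35))
= 10000 / 14.6719
= 681.58 mm

681.58 mm


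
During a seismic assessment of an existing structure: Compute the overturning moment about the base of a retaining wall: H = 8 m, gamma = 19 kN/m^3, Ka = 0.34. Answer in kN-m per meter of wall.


Pa = 0.5 * Ka * gamma * H^2
= 0.5 * 0.34 * 19 * 8^2
= 206.72 kN/m
Arm = H / 3 = 8 / 3 = 2.6667 m
Mo = Pa * arm = Pa * H / 3 = 206.72 * 8 / 3 = 551.2533 kN-m/m

551.2533 kN-m/m


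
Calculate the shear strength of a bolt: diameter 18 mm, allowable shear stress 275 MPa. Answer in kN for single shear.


A = pi * d^2 / 4 = pi * 18^2 / 4 = 254.469 mm^2
V = f_v * A / 1000 = 275 * 254.469 / 1000
= 69.979 kN

69.979 kN


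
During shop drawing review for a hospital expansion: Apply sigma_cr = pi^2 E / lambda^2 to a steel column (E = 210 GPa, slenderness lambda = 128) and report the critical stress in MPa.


sigma_cr = pi^2 * E / lambda^2
= 9.8696 * 210000.0 / 128^2
= 9.8696 * 210000.0 / 16384
= 126.5025 MPa

126.5025 MPa


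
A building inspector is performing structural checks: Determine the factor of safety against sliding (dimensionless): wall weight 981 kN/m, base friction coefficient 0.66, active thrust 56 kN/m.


Resisting force = mu * W = 0.66 * 981 = 647.46 kN/m
FOS = Resisting / Driving = 647.46 / 56
= 11.5618 (dimensionless)

11.5618 (dimensionless)


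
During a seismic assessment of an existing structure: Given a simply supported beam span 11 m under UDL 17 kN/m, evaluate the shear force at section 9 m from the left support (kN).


R_A = w * L / 2 = 17 * 11 / 2 = 93.5 kN
V(x) = R_A - w * x = 93.5 - 17 * 9
= -59.5 kN

-59.5 kN


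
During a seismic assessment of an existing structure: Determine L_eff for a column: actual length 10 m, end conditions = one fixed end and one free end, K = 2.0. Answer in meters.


L_eff = K * L
= 2.0 * 10
= 20.0 m

20.0 m


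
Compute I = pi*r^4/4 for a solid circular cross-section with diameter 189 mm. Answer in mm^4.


r = d / 2 = 189 / 2 = 94.5 mm
I = pi * r^4 / 4 = pi * 94.5^4 / 4
= 62635004.85 mm^4

62635004.85 mm^4


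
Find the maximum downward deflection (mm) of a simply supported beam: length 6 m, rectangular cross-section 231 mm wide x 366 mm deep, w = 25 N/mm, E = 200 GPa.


I = 231 * 366^3 / 12 = 943786998.0 mm^4
L = 6000.0 mm, w = 25 N/mm, E = 200000.0 MPa
delta = 5 * w * L^4 / (384 * E * I)
= 5 * 25 * 6000.0^4 / (384 * 200000.0 * 943786998.0)
= 2.235 mm

2.235 mm


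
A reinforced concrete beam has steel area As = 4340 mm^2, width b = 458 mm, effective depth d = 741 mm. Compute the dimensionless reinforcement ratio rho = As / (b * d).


rho = As / (b * d)
= 4340 / (458 * 741)
= 4340 / 339378
= 0.012788 (dimensionless)

0.012788 (dimensionless)


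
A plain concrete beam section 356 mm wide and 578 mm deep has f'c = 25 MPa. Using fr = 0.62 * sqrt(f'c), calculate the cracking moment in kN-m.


fr = 0.62 * sqrt(25) = 0.62 * 5.0 = 3.1 MPa
I = 356 * 578^3 / 12 = 5728649709.33 mm^4
y_t = 289.0 mm
M_cr = fr * I / y_t = 3.1 * 5728649709.33 / 289.0 N-mm
= 61.4492 kN-m

61.4492 kN-m


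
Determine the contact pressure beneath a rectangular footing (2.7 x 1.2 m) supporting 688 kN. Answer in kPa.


A = 2.7 * 1.2 = 3.24 m^2
q = P / A = 688 / 3.24
= 212.3457 kPa

212.3457 kPa


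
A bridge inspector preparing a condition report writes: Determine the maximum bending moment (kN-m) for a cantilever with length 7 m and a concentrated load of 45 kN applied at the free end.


For a cantilever with a point load at the free end:
M_max = P * L = 45 * 7 = 315 kN-m

315 kN-m


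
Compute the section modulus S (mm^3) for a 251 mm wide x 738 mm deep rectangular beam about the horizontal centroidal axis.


S = b * h^2 / 6
= 251 * 738^2 / 6
= 251 * 544644 / 6
= 22784274.0 mm^3

22784274.0 mm^3


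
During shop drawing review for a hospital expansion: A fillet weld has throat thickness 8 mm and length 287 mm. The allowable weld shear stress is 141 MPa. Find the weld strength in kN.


Strength = throat * length * allowable stress
= 8 * 287 * 141 N
= 323736 N
= 323.74 kN

323.74 kN


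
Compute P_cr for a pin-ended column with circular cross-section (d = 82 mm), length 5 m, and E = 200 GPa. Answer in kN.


I = pi * d^4 / 64 = 2219347.5 mm^4
L = 5000.0 mm
P_cr = pi^2 * E * I / L^2
= 9.8696 * 200000.0 * 2219347.5 / 5000.0^2
= 175232.65 N = 175.2327 kN

175.2327 kN


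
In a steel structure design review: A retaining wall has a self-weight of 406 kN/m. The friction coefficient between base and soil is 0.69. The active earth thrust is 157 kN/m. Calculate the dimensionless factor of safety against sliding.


Resisting force = mu * W = 0.69 * 406 = 280.14 kN/m
FOS = Resisting / Driving = 280.14 / 157
= 1.7843 (dimensionless)

1.7843 (dimensionless)


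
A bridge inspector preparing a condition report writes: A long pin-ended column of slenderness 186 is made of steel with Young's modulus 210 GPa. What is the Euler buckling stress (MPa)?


sigma_cr = pi^2 * E / lambda^2
= 9.8696 * 210000.0 / 186^2
= 9.8696 * 210000.0 / 34596
= 59.9091 MPa

59.9091 MPa


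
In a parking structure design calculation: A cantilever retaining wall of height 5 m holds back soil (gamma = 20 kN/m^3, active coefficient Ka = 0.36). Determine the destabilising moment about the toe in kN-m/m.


Pa = 0.5 * Ka * gamma * H^2
= 0.5 * 0.36 * 20 * 5^2
= 90.0 kN/m
Arm = H / 3 = 5 / 3 = 1.6667 m
Mo = Pa * arm = Pa * H / 3 = 90.0 * 5 / 3 = 150.0 kN-m/m

150.0 kN-m/m


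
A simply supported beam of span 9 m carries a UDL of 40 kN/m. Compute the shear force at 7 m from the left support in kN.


R_A = w * L / 2 = 40 * 9 / 2 = 180.0 kN
V(x) = R_A - w * x = 180.0 - 40 * 7
= -100.0 kN

-100.0 kN


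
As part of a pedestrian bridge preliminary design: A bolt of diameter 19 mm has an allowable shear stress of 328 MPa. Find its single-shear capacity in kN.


A = pi * d^2 / 4 = pi * 19^2 / 4 = 283.5287 mm^2
V = f_v * A / 1000 = 328 * 283.5287 / 1000
= 92.9974 kN

92.9974 kN


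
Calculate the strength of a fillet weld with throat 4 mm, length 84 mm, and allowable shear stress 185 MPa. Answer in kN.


Strength = throat * length * allowable stress
= 4 * 84 * 185 N
= 62160 N
= 62.16 kN

62.16 kN


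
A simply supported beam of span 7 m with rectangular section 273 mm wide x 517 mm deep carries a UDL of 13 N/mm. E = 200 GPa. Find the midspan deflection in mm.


I = 273 * 517^3 / 12 = 3143786395.75 mm^4
L = 7000.0 mm, w = 13 N/mm, E = 200000.0 MPa
delta = 5 * w * L^4 / (384 * E * I)
= 5 * 13 * 7000.0^4 / (384 * 200000.0 * 3143786395.75)
= 0.6464 mm

0.6464 mm


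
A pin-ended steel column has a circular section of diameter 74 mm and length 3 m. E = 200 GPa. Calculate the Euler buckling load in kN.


I = pi * d^4 / 64 = 1471962.61 mm^4
L = 3000.0 mm
P_cr = pi^2 * E * I / L^2
= 9.8696 * 200000.0 * 1471962.61 / 3000.0^2
= 322837.53 N = 322.8375 kN

322.8375 kN


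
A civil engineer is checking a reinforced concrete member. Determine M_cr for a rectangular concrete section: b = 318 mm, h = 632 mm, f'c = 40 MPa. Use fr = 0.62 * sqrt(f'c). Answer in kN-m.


fr = 0.62 * sqrt(40) = 0.62 * 6.3246 = 3.9212 MPa
I = 318 * 632^3 / 12 = 6689553152.0 mm^4
y_t = 316.0 mm
M_cr = fr * I / y_t = 3.9212 * 6689553152.0 / 316.0 N-mm
= 83.0102 kN-m

83.0102 kN-m


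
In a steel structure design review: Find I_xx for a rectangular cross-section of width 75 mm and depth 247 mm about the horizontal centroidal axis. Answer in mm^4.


I = b * h^3 / 12
= 75 * 247^3 / 12
= 75 * 15069223 / 12
= 94182643.75 mm^4

94182643.75 mm^4
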